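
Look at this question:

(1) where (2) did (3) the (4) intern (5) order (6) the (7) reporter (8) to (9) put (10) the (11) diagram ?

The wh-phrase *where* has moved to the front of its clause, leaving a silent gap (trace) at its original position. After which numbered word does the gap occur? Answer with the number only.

11

Pre-movement form: The intern did order the reporter to put the diagram where.
'where' functions as the locative complement of 'put'. Fronting leaves a gap immediately after 'diagram':
Where did the intern order the reporter to put the diagram ___?
'diagram' is word 11.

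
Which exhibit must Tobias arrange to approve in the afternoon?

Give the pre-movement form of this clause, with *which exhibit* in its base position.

'which exhibit' functions as the direct object of 'approve'. It moves to the left edge, and the trace sits right after 'approve':
Which exhibit must Tobias arrange to approve ___ in the afternoon?

Tobias must arrange to approve which exhibit in the afternoon.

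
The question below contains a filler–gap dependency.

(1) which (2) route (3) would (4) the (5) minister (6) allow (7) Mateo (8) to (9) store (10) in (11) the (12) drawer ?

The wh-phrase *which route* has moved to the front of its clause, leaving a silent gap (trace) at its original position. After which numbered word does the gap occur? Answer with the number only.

9

In situ: The minister would allow Mateo to store which route in the drawer.
'which route' is the direct object of 'store'. Fronting leaves a gap immediately after 'store':
Which route would the minister allow Mateo to store ___ in the drawer?
'store' is word 9.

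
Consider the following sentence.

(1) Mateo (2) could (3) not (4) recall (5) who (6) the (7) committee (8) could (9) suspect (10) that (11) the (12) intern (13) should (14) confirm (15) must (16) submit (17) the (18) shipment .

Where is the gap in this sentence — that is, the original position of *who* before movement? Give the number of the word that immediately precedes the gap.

14

Underlying clause: The committee could suspect that the intern should confirm who must submit the shipment.
'who' functions as the subject of the clause embedded under 'confirm'. Fronting leaves a gap immediately after 'confirm':
Mateo could not recall who the committee could suspect that the intern should confirm ___ must submit the shipment.
'confirm' is word 14.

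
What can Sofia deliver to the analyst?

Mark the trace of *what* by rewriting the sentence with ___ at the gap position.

What can Sofia deliver ___ to the analyst?

Pre-movement form: Sofia can deliver what to the analyst.
The filler 'what' is interpreted as the direct object of 'deliver'. The gap is right after 'deliver'.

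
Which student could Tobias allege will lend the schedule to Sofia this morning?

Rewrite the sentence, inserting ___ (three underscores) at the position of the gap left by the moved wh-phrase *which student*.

Which student could Tobias allege ___ will lend the schedule to Sofia this morning?

Underlying clause: Tobias could allege which student will lend the schedule to Sofia this morning.
'which student' functions as the subject of the clause embedded under 'allege'. The gap is right after 'allege'.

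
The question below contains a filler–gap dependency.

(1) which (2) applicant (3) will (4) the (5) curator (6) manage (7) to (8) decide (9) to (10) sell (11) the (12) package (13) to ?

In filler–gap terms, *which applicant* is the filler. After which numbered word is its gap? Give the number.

Pre-movement form: The curator will manage to decide to sell the package to which applicant.
The filler 'which applicant' is interpreted as the object of the preposition 'to' (recipient of 'sell'). Wh-movement fronts it, leaving a gap right after 'to':
Which applicant will the curator manage to decide to sell the package to ___?
'to' is word 13.

13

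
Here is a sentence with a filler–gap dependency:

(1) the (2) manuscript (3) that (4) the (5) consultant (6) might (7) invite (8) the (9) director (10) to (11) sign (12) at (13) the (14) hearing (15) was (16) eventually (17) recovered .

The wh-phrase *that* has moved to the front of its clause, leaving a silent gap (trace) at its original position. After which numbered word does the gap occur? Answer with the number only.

11

'that' is the direct object of 'sign'. Wh-movement fronts it, leaving a gap right after 'sign':
The manuscript that the consultant might invite the director to sign ___ at the hearing was eventually recovered.
'sign' is word 11.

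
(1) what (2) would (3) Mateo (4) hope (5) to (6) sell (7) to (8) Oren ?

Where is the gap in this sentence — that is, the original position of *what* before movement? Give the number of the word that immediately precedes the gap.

In situ: Mateo would hope to sell what to Oren.
'what' functions as the direct object of 'sell'. It moves to the left edge, and the trace sits right after 'sell':
What would Mateo hope to sell ___ to Oren?
'sell' is word 6.

6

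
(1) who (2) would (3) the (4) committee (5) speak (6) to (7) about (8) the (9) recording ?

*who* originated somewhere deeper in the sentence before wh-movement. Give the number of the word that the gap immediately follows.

In situ: The committee would speak to who about the recording.
'who' is the object of the preposition 'to'. Wh-movement fronts it, leaving a gap right after 'to':
Who would the committee speak to ___ about the recording?
'to' is word 6.

6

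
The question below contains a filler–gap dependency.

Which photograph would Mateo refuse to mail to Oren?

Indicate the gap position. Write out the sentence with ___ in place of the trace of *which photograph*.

Pre-movement form: Mateo would refuse to mail which photograph to Oren.
The filler 'which photograph' is interpreted as the direct object of 'mail'. The gap is right after 'mail'.

Which photograph would Mateo refuse to mail ___ to Oren?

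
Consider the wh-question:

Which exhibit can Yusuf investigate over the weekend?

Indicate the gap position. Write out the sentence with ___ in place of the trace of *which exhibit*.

Which exhibit can Yusuf investigate ___ over the weekend?

Pre-movement form: Yusuf can investigate which exhibit over the weekend.
'which exhibit' functions as the direct object of 'investigate'. The gap is right after 'investigate'.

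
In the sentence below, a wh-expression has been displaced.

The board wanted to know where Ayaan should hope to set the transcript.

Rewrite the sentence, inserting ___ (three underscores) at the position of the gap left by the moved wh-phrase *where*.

The board wanted to know where Ayaan should hope to set the transcript ___.

In situ: Ayaan should hope to set the transcript where.
'where' is the locative complement of 'set'. The gap is right after 'transcript'.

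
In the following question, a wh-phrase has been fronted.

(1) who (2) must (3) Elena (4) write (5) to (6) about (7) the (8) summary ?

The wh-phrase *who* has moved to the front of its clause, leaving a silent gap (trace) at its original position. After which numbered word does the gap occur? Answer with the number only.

Pre-movement form: Elena must write to who about the summary.
The filler 'who' is interpreted as the object of the preposition 'to'. Wh-movement fronts it, leaving a gap right after 'to':
Who must Elena write to ___ about the summary?
'to' is word 5.

5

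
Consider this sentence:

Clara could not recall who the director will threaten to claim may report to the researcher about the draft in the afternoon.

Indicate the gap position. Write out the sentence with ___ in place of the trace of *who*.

Underlying clause: The director will threaten to claim who may report to the researcher about the draft in the afternoon.
The filler 'who' is interpreted as the subject of the clause embedded under 'claim'. The gap is right after 'claim'.

Clara could not recall who the director will threaten to claim ___ may report to the researcher about the draft in the afternoon.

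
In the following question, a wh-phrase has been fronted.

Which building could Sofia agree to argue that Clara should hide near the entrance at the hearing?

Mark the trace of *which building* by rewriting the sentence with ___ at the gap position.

Which building could Sofia agree to argue that Clara should hide ___ near the entrance at the hearing?

Before movement: Sofia could agree to argue that Clara should hide which building near the entrance at the hearing.
'which building' is the direct object of 'hide'. The gap is right after 'hide'.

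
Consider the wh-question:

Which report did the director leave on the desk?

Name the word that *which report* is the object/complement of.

leave

In situ: The director did leave which report on the desk.
The filler 'which report' is interpreted as the direct object of 'leave'. Fronting leaves a gap immediately after 'leave':
Which report did the director leave ___ on the desk?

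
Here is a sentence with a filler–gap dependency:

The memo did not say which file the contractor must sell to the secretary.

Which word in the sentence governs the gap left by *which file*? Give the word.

Pre-movement form: The contractor must sell which file to the secretary.
'which file' functions as the direct object of 'sell'. It moves to the left edge, and the trace sits right after 'sell':
The memo did not say which file the contractor must sell ___ to the secretary.

sell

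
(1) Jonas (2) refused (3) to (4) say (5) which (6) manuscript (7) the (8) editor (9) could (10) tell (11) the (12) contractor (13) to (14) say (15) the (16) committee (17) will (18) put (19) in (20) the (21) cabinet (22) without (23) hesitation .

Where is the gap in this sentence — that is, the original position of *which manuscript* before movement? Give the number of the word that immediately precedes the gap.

Pre-movement form: The editor could tell the contractor to say the committee will put which manuscript in the cabinet without hesitation.
'which manuscript' is the direct object of 'put'. It moves to the left edge, and the trace sits right after 'put':
Jonas refused to say which manuscript the editor could tell the contractor to say the committee will put ___ in the cabinet without hesitation.
'put' is word 18.

18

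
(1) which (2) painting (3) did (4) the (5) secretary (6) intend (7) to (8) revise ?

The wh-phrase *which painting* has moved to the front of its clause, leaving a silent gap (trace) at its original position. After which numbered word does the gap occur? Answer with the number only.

Underlying clause: The secretary did intend to revise which painting.
'which painting' is the direct object of 'revise'. Fronting leaves a gap immediately after 'revise':
Which painting did the secretary intend to revise ___?
'revise' is word 8.

8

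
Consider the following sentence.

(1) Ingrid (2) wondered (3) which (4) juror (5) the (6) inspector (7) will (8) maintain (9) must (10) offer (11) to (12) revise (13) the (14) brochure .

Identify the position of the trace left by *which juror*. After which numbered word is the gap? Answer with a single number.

Pre-movement form: The inspector will maintain which juror must offer to revise the brochure.
The filler 'which juror' is interpreted as the subject of the clause embedded under 'maintain'. It moves to the left edge, and the trace sits right after 'maintain':
Ingrid wondered which juror the inspector will maintain ___ must offer to revise the brochure.
'maintain' is word 8.

8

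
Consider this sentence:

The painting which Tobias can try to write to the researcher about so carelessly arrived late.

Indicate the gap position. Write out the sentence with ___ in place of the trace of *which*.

The painting which Tobias can try to write to the researcher about ___ so carelessly arrived late.

The filler 'which' is interpreted as the object of the preposition 'about'. The gap is right after 'about'.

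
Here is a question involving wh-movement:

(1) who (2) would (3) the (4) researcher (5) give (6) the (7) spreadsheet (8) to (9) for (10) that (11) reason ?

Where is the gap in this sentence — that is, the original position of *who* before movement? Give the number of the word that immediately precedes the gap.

Before movement: The researcher would give the spreadsheet to who for that reason.
'who' functions as the object of the preposition 'to' (recipient of 'give'). Wh-movement fronts it, leaving a gap right after 'to':
Who would the researcher give the spreadsheet to ___ for that reason?
'to' is word 8.

8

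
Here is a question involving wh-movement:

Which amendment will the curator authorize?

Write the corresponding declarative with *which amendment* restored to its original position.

The curator will authorize which amendment.

'which amendment' functions as the direct object of 'authorize'. It moves to the left edge, and the trace sits right after 'authorize':
Which amendment will the curator authorize ___?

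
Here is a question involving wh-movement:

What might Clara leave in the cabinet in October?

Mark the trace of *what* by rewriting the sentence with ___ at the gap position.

Before movement: Clara might leave what in the cabinet in October.
'what' is the direct object of 'leave'. The gap is right after 'leave'.

What might Clara leave ___ in the cabinet in October?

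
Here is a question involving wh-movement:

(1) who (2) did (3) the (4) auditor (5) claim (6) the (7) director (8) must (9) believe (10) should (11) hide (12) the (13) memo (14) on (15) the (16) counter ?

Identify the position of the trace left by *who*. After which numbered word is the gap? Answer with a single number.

9

Before movement: The auditor did claim the director must believe who should hide the memo on the counter.
The filler 'who' is interpreted as the subject of the clause embedded under 'believe'. Wh-movement fronts it, leaving a gap right after 'believe':
Who did the auditor claim the director must believe ___ should hide the memo on the counter?
'believe' is word 9.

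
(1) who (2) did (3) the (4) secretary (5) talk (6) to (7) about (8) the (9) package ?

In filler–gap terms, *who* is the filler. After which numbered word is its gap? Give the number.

In situ: The secretary did talk to who about the package.
The filler 'who' is interpreted as the object of the preposition 'to'. Wh-movement fronts it, leaving a gap right after 'to':
Who did the secretary talk to ___ about the package?
'to' is word 6.

6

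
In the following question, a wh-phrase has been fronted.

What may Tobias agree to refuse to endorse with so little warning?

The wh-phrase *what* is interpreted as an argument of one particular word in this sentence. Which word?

endorse

Underlying clause: Tobias may agree to refuse to endorse what with so little warning.
The filler 'what' is interpreted as the direct object of 'endorse'. Wh-movement fronts it, leaving a gap right after 'endorse':
What may Tobias agree to refuse to endorse ___ with so little warning?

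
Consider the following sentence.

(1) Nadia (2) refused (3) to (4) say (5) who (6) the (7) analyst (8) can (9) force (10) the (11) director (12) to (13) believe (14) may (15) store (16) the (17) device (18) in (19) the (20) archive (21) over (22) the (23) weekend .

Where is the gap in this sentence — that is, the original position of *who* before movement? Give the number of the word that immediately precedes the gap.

In situ: The analyst can force the director to believe who may store the device in the archive over the weekend.
'who' is the subject of the clause embedded under 'believe'. Wh-movement fronts it, leaving a gap right after 'believe':
Nadia refused to say who the analyst can force the director to believe ___ may store the device in the archive over the weekend.
'believe' is word 13.

13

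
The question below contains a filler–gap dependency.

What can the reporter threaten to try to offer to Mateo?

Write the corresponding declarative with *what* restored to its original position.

'what' is the direct object of 'offer'. Wh-movement fronts it, leaving a gap right after 'offer':
What can the reporter threaten to try to offer ___ to Mateo?

The reporter can threaten to try to offer what to Mateo.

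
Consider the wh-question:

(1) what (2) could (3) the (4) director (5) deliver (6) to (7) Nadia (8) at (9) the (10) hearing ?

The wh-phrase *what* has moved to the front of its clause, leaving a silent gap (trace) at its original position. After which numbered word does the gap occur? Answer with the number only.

Underlying clause: The director could deliver what to Nadia at the hearing.
The filler 'what' is interpreted as the direct object of 'deliver'. It moves to the left edge, and the trace sits right after 'deliver':
What could the director deliver ___ to Nadia at the hearing?
'deliver' is word 5.

5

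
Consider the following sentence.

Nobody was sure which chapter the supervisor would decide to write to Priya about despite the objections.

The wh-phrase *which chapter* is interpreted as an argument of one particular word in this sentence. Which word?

about

In situ: The supervisor would decide to write to Priya about which chapter despite the objections.
The filler 'which chapter' is interpreted as the object of the preposition 'about'. Wh-movement fronts it, leaving a gap right after 'about':
Nobody was sure which chapter the supervisor would decide to write to Priya about ___ despite the objections.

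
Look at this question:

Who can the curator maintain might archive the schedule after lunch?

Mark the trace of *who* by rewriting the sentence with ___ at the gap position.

Who can the curator maintain ___ might archive the schedule after lunch?

Pre-movement form: The curator can maintain who might archive the schedule after lunch.
'who' is the subject of the clause embedded under 'maintain'. The gap is right after 'maintain'.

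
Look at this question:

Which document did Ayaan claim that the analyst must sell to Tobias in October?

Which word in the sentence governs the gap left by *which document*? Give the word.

sell

Pre-movement form: Ayaan did claim that the analyst must sell which document to Tobias in October.
The filler 'which document' is interpreted as the direct object of 'sell'. It moves to the left edge, and the trace sits right after 'sell':
Which document did Ayaan claim that the analyst must sell ___ to Tobias in October?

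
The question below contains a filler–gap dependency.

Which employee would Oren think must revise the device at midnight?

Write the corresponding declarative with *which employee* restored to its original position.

Oren would think which employee must revise the device at midnight.

The filler 'which employee' is interpreted as the subject of the clause embedded under 'think'. Fronting leaves a gap immediately after 'think':
Which employee would Oren think ___ must revise the device at midnight?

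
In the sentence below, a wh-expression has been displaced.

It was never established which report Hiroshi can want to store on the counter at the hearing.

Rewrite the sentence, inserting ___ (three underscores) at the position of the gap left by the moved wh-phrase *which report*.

It was never established which report Hiroshi can want to store ___ on the counter at the hearing.

Pre-movement form: Hiroshi can want to store which report on the counter at the hearing.
'which report' functions as the direct object of 'store'. The gap is right after 'store'.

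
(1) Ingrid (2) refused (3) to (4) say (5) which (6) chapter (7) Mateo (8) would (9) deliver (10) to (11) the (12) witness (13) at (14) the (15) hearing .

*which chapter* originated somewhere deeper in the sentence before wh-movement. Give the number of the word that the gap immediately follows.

In situ: Mateo would deliver which chapter to the witness at the hearing.
'which chapter' is the direct object of 'deliver'. Fronting leaves a gap immediately after 'deliver':
Ingrid refused to say which chapter Mateo would deliver ___ to the witness at the hearing.
'deliver' is word 9.

9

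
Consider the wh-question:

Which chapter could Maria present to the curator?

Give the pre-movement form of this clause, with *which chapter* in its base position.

The filler 'which chapter' is interpreted as the direct object of 'present'. It moves to the left edge, and the trace sits right after 'present':
Which chapter could Maria present ___ to the curator?

Maria could present which chapter to the curator.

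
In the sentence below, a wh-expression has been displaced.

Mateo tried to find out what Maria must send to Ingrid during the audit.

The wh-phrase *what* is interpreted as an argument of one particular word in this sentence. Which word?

Before movement: Maria must send what to Ingrid during the audit.
The filler 'what' is interpreted as the direct object of 'send'. Fronting leaves a gap immediately after 'send':
Mateo tried to find out what Maria must send ___ to Ingrid during the audit.

send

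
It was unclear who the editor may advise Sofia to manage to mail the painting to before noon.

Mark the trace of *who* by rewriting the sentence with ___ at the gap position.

It was unclear who the editor may advise Sofia to manage to mail the painting to ___ before noon.

Before movement: The editor may advise Sofia to manage to mail the painting to who before noon.
The filler 'who' is interpreted as the object of the preposition 'to' (recipient of 'mail'). The gap is right after 'to'.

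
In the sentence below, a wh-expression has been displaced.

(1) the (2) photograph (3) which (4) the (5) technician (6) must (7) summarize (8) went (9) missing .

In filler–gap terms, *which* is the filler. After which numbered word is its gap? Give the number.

7

The filler 'which' is interpreted as the direct object of 'summarize'. Wh-movement fronts it, leaving a gap right after 'summarize':
The photograph which the technician must summarize ___ went missing.
'summarize' is word 7.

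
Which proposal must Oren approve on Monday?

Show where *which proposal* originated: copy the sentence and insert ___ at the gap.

Before movement: Oren must approve which proposal on Monday.
'which proposal' functions as the direct object of 'approve'. The gap is right after 'approve'.

Which proposal must Oren approve ___ on Monday?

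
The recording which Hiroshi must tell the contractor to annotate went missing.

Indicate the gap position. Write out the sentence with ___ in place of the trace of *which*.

'which' functions as the direct object of 'annotate'. The gap is right after 'annotate'.

The recording which Hiroshi must tell the contractor to annotate ___ went missing.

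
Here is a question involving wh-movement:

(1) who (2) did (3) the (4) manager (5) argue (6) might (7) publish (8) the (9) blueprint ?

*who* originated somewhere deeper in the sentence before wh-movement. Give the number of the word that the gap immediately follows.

Underlying clause: The manager did argue who might publish the blueprint.
'who' is the subject of the clause embedded under 'argue'. Fronting leaves a gap immediately after 'argue':
Who did the manager argue ___ might publish the blueprint?
'argue' is word 5.

5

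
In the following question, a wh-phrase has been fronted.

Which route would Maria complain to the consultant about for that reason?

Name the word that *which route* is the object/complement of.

Pre-movement form: Maria would complain to the consultant about which route for that reason.
The filler 'which route' is interpreted as the object of the preposition 'about'. Fronting leaves a gap immediately after 'about':
Which route would Maria complain to the consultant about ___ for that reason?

about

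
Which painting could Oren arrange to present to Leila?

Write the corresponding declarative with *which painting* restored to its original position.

The filler 'which painting' is interpreted as the direct object of 'present'. It moves to the left edge, and the trace sits right after 'present':
Which painting could Oren arrange to present ___ to Leila?

Oren could arrange to present which painting to Leila.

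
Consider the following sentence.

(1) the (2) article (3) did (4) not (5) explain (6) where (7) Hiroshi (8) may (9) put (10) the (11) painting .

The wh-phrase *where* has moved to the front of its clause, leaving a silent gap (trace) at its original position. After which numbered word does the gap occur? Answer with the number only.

In situ: Hiroshi may put the painting where.
'where' functions as the locative complement of 'put'. Fronting leaves a gap immediately after 'painting':
The article did not explain where Hiroshi may put the painting ___.
'painting' is word 11.

11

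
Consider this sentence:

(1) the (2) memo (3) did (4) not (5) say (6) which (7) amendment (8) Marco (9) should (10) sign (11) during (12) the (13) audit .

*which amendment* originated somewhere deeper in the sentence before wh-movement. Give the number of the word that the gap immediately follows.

10

Underlying clause: Marco should sign which amendment during the audit.
'which amendment' is the direct object of 'sign'. It moves to the left edge, and the trace sits right after 'sign':
The memo did not say which amendment Marco should sign ___ during the audit.
'sign' is word 10.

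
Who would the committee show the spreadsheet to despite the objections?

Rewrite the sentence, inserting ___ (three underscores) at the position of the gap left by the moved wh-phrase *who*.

Pre-movement form: The committee would show the spreadsheet to who despite the objections.
The filler 'who' is interpreted as the object of the preposition 'to' (recipient of 'show'). The gap is right after 'to'.

Who would the committee show the spreadsheet to ___ despite the objections?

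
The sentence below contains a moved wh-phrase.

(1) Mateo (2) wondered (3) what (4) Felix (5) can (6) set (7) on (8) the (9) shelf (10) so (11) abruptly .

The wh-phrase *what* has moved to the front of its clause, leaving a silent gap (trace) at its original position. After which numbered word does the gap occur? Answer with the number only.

6

Underlying clause: Felix can set what on the shelf so abruptly.
'what' functions as the direct object of 'set'. Fronting leaves a gap immediately after 'set':
Mateo wondered what Felix can set ___ on the shelf so abruptly.
'set' is word 6.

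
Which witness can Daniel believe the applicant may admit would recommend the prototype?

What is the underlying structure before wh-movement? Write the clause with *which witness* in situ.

'which witness' functions as the subject of the clause embedded under 'admit'. Wh-movement fronts it, leaving a gap right after 'admit':
Which witness can Daniel believe the applicant may admit ___ would recommend the prototype?

Daniel can believe the applicant may admit which witness would recommend the prototype.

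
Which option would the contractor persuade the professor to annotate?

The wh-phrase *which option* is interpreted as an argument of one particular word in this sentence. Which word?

annotate

Underlying clause: The contractor would persuade the professor to annotate which option.
The filler 'which option' is interpreted as the direct object of 'annotate'. Wh-movement fronts it, leaving a gap right after 'annotate':
Which option would the contractor persuade the professor to annotate ___?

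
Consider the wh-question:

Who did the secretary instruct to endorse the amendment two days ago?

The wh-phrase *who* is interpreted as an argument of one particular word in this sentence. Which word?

instruct

Before movement: The secretary did instruct who to endorse the amendment two days ago.
The filler 'who' is interpreted as the direct object of 'instruct'. Wh-movement fronts it, leaving a gap right after 'instruct':
Who did the secretary instruct ___ to endorse the amendment two days ago?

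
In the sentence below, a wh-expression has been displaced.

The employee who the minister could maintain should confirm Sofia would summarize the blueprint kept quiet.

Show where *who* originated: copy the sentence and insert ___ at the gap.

The employee who the minister could maintain ___ should confirm Sofia would summarize the blueprint kept quiet.

'who' functions as the subject of the clause embedded under 'maintain'. The gap is right after 'maintain'.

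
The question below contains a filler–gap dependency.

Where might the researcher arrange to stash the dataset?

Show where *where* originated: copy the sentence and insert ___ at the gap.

Where might the researcher arrange to stash the dataset ___?

Underlying clause: The researcher might arrange to stash the dataset where.
The filler 'where' is interpreted as the locative complement of 'stash'. The gap is right after 'dataset'.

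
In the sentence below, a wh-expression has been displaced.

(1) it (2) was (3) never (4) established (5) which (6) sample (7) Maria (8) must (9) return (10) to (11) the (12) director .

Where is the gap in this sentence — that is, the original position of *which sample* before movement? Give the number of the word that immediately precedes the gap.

9

In situ: Maria must return which sample to the director.
'which sample' functions as the direct object of 'return'. Fronting leaves a gap immediately after 'return':
It was never established which sample Maria must return ___ to the director.
'return' is word 9.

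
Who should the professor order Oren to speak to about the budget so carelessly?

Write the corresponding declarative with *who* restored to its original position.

'who' is the object of the preposition 'to'. Wh-movement fronts it, leaving a gap right after 'to':
Who should the professor order Oren to speak to ___ about the budget so carelessly?

The professor should order Oren to speak to who about the budget so carelessly.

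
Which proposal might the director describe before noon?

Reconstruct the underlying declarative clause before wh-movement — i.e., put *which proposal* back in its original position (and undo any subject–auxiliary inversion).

'which proposal' functions as the direct object of 'describe'. Wh-movement fronts it, leaving a gap right after 'describe':
Which proposal might the director describe ___ before noon?

The director might describe which proposal before noon.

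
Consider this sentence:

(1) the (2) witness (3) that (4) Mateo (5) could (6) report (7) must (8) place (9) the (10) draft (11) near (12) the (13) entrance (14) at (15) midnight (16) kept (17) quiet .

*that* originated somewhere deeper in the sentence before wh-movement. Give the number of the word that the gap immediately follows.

'that' functions as the subject of the clause embedded under 'report'. Fronting leaves a gap immediately after 'report':
The witness that Mateo could report ___ must place the draft near the entrance at midnight kept quiet.
'report' is word 6.

6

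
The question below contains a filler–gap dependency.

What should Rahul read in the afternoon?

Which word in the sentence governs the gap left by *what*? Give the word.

read

Before movement: Rahul should read what in the afternoon.
The filler 'what' is interpreted as the direct object of 'read'. Fronting leaves a gap immediately after 'read':
What should Rahul read ___ in the afternoon?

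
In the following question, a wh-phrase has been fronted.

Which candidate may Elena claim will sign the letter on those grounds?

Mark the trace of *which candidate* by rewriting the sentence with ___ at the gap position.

In situ: Elena may claim which candidate will sign the letter on those grounds.
'which candidate' functions as the subject of the clause embedded under 'claim'. The gap is right after 'claim'.

Which candidate may Elena claim ___ will sign the letter on those grounds?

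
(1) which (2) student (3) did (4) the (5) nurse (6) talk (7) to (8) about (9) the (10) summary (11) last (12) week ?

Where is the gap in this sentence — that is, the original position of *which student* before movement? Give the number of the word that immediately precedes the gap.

Underlying clause: The nurse did talk to which student about the summary last week.
The filler 'which student' is interpreted as the object of the preposition 'to'. Wh-movement fronts it, leaving a gap right after 'to':
Which student did the nurse talk to ___ about the summary last week?
'to' is word 7.

7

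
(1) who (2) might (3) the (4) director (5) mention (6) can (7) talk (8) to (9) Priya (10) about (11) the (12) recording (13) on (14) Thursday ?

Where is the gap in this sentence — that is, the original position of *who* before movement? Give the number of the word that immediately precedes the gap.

5

Underlying clause: The director might mention who can talk to Priya about the recording on Thursday.
'who' is the subject of the clause embedded under 'mention'. Fronting leaves a gap immediately after 'mention':
Who might the director mention ___ can talk to Priya about the recording on Thursday?
'mention' is word 5.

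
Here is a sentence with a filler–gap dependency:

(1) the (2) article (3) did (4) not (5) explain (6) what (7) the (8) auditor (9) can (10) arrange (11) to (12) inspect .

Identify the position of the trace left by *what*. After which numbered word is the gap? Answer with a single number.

In situ: The auditor can arrange to inspect what.
'what' is the direct object of 'inspect'. Fronting leaves a gap immediately after 'inspect':
The article did not explain what the auditor can arrange to inspect ___.
'inspect' is word 12.

12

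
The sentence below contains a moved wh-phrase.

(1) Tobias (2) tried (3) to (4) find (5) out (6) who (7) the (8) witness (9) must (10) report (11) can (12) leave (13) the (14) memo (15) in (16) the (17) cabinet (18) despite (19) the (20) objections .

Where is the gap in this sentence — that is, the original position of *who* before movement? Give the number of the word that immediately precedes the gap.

Before movement: The witness must report who can leave the memo in the cabinet despite the objections.
The filler 'who' is interpreted as the subject of the clause embedded under 'report'. It moves to the left edge, and the trace sits right after 'report':
Tobias tried to find out who the witness must report ___ can leave the memo in the cabinet despite the objections.
'report' is word 10.

10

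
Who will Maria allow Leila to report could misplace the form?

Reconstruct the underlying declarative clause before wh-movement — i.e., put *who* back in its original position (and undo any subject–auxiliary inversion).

'who' is the subject of the clause embedded under 'report'. Fronting leaves a gap immediately after 'report':
Who will Maria allow Leila to report ___ could misplace the form?

Maria will allow Leila to report who could misplace the form.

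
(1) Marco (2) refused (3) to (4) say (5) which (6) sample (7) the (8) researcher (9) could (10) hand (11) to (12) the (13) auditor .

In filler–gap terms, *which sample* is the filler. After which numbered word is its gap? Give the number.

Pre-movement form: The researcher could hand which sample to the auditor.
'which sample' is the direct object of 'hand'. Fronting leaves a gap immediately after 'hand':
Marco refused to say which sample the researcher could hand ___ to the auditor.
'hand' is word 10.

10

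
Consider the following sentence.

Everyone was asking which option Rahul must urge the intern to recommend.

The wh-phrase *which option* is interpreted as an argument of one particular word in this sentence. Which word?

recommend

In situ: Rahul must urge the intern to recommend which option.
'which option' functions as the direct object of 'recommend'. It moves to the left edge, and the trace sits right after 'recommend':
Everyone was asking which option Rahul must urge the intern to recommend ___.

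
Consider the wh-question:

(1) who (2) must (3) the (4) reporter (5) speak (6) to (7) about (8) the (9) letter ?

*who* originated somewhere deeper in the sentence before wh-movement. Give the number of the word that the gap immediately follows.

6

Before movement: The reporter must speak to who about the letter.
'who' functions as the object of the preposition 'to'. It moves to the left edge, and the trace sits right after 'to':
Who must the reporter speak to ___ about the letter?
'to' is word 6.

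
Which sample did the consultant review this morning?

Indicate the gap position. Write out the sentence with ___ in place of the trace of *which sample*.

Before movement: The consultant did review which sample this morning.
'which sample' functions as the direct object of 'review'. The gap is right after 'review'.

Which sample did the consultant review ___ this morning?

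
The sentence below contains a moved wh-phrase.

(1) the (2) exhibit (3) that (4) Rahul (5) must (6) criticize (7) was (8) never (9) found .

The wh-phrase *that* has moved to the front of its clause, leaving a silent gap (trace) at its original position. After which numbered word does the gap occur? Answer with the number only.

'that' is the direct object of 'criticize'. Fronting leaves a gap immediately after 'criticize':
The exhibit that Rahul must criticize ___ was never found.
'criticize' is word 6.

6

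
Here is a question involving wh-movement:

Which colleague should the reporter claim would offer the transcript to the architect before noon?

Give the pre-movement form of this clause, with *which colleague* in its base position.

The reporter should claim which colleague would offer the transcript to the architect before noon.

The filler 'which colleague' is interpreted as the subject of the clause embedded under 'claim'. It moves to the left edge, and the trace sits right after 'claim':
Which colleague should the reporter claim ___ would offer the transcript to the architect before noon?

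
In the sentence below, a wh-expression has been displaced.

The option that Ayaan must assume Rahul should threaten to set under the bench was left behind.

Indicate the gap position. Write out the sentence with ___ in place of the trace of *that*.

The option that Ayaan must assume Rahul should threaten to set ___ under the bench was left behind.

'that' functions as the direct object of 'set'. The gap is right after 'set'.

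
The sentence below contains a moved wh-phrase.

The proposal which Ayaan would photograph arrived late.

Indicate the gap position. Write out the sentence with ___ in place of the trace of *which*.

'which' is the direct object of 'photograph'. The gap is right after 'photograph'.

The proposal which Ayaan would photograph ___ arrived late.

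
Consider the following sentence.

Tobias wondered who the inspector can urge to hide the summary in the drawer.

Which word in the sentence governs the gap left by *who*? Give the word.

urge

Pre-movement form: The inspector can urge who to hide the summary in the drawer.
The filler 'who' is interpreted as the direct object of 'urge'. Wh-movement fronts it, leaving a gap right after 'urge':
Tobias wondered who the inspector can urge ___ to hide the summary in the drawer.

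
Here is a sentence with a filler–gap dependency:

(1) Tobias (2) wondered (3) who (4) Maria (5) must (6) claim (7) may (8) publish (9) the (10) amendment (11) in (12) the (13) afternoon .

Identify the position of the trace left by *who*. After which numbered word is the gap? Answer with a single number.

In situ: Maria must claim who may publish the amendment in the afternoon.
'who' is the subject of the clause embedded under 'claim'. It moves to the left edge, and the trace sits right after 'claim':
Tobias wondered who Maria must claim ___ may publish the amendment in the afternoon.
'claim' is word 6.

6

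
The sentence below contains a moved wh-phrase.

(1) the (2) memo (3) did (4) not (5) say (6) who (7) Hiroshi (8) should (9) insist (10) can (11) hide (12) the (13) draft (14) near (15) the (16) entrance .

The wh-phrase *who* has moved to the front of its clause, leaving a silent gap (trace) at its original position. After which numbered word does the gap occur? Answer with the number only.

Before movement: Hiroshi should insist who can hide the draft near the entrance.
The filler 'who' is interpreted as the subject of the clause embedded under 'insist'. Wh-movement fronts it, leaving a gap right after 'insist':
The memo did not say who Hiroshi should insist ___ can hide the draft near the entrance.
'insist' is word 9.

9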